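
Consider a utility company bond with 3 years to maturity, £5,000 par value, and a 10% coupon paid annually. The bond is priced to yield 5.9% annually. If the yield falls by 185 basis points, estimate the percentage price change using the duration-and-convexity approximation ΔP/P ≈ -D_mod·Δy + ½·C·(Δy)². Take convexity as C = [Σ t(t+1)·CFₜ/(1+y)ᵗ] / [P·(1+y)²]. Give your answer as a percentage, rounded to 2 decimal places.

+4.97%

With y = 0.059:
  t   CF        PV=CF/(1+0.059)^t    t·PV        t(t+1)·PV
  1       500.00       472.1435       472.1435         944.2871
  2       500.00       445.8390       891.6781       2,675.0342
  3     5,500.00     4,631.0003    13,893.0009      55,572.0036
  Σ                  5,548.9829    15,256.8225      59,191.3248
P = 5,548.9829; D_Mac = 2.74948 yrs; D_mod = 2.59630 yrs; C = 9.51158.
Duration effect: -2.59630 × (-0.0185) = +0.048032
Convexity effect: 0.5 × 9.51158 × (-0.0185)² = +0.0016277
ΔP/P ≈ +0.048032 + 0.0016277 = +0.049659 = +4.9659%.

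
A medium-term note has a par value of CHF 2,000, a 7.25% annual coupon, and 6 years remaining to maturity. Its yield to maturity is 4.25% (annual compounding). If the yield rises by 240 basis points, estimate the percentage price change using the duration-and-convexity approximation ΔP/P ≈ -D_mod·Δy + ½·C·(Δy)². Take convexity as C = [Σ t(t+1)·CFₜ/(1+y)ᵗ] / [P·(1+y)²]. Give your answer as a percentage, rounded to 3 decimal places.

-10.942%

With y = 0.0425:
  t   CF        PV=CF/(1+0.0425)^t    t·PV        t(t+1)·PV
  1       145.00       139.0887       139.0887         278.1775
  2       145.00       133.4184       266.8369         800.5107
  3       145.00       127.9793       383.9380       1,535.7519
  4       145.00       122.7619       491.0478       2,455.2388
  5       145.00       117.7573       588.7863       3,532.7177
  6     2,145.00     1,670.9787    10,025.8722      70,181.1055
  Σ                  2,311.9844    11,895.5699      78,783.5021
P = 2,311.9844; D_Mac = 5.14518 yrs; D_mod = 4.93542 yrs; C = 31.35438.
Duration effect: -4.93542 × (+0.024) = -0.118450
Convexity effect: 0.5 × 31.35438 × (0.024)² = +0.0090301
ΔP/P ≈ -0.118450 + 0.0090301 = -0.109420 = -10.9420%.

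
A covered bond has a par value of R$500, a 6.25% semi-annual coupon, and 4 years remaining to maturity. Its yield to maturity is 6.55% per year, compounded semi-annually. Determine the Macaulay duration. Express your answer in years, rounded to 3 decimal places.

3.598 years

Periodic yield y = 0.03275. Discount each cash flow and weight by its period:
  t   CF        PV=CF/(1+0.03275)^t    t·PV
  1       15.625        15.1295        15.1295
  2       15.625        14.6497        29.2995
  3       15.625        14.1852        42.5555
  4       15.625        13.7353        54.9413
  5       15.625        13.2998        66.4988
  6       15.625        12.8780        77.2681
  7       15.625        12.4696        87.2874
  8      515.625       398.4486     3,187.5890
  Σ                    494.7958     3,560.5691
Price P = Σ PV = 494.7958.
Macaulay duration = Σ(t·PV) / P = 3,560.5691 / 494.7958 = 7.19604 half-year periods.
In years: 7.19604 / 2 = 3.59802 years.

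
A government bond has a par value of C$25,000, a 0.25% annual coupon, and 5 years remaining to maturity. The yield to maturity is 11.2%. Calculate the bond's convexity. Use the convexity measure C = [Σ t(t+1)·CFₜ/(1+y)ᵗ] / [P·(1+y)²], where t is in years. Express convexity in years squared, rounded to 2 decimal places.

With y = 0.112:
  t   CF        PV=CF/(1+0.112)^t    t·PV        t(t+1)·PV
  1        62.50        56.2050        56.2050         112.4101
  2        62.50        50.5441       101.0882         303.2646
  3        62.50        45.4533       136.3600         545.4399
  4        62.50        40.8753       163.5012         817.5058
  5    25,062.50    14,740.1008    73,700.5040     442,203.0243
  Σ                 14,933.1786    74,157.6584     443,981.6447
P = 14,933.1786.
Convexity = Σ t(t+1)·PV / [P·(1+y)²] = 443,981.6447 / (14,933.1786 × 1.236544) = 24.04380.

24.04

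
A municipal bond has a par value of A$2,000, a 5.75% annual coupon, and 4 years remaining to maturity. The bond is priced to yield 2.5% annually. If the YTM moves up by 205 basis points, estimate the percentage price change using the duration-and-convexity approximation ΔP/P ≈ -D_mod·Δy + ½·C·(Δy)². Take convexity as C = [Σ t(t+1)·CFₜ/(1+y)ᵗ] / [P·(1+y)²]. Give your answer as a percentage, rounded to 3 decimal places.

-7.049%

With y = 0.025:
  t   CF        PV=CF/(1+0.025)^t    t·PV        t(t+1)·PV
  1       115.00       112.1951       112.1951         224.3902
  2       115.00       109.4587       218.9173         656.7519
  3       115.00       106.7889       320.3668       1,281.4672
  4     2,115.00     1,916.0856     7,664.3425      38,321.7123
  Σ                  2,244.5283     8,315.8217      40,484.3216
P = 2,244.5283; D_Mac = 3.70493 yrs; D_mod = 3.61457 yrs; C = 17.16778.
Duration effect: -3.61457 × (+0.0205) = -0.074099
Convexity effect: 0.5 × 17.16778 × (0.0205)² = +0.0036074
ΔP/P ≈ -0.074099 + 0.0036074 = -0.070491 = -7.0491%.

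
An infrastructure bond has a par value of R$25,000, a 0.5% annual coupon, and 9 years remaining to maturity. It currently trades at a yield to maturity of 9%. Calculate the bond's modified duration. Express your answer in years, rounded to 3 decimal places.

8.001 years

Periodic yield y = 0.09. First find Macaulay duration:
  t   CF        PV=CF/(1+0.09)^t    t·PV
  1       125.00       114.6789       114.6789
  2       125.00       105.2100       210.4200
  3       125.00        96.5229       289.5688
  4       125.00        88.5532       354.2126
  5       125.00        81.2414       406.2071
  6       125.00        74.5334       447.2005
  7       125.00        68.3793       478.6550
  8       125.00        62.7333       501.8663
  9    25,125.00    11,568.2480   104,114.2316
  Σ                 12,260.1003   106,917.0408
P = 12,260.1003; Macaulay duration = 106,917.0408 / 12,260.1003 = 8.72073 years.
Modified duration = D_Mac / (1 + y) = 8.72073 / 1.09 = 8.00067 years.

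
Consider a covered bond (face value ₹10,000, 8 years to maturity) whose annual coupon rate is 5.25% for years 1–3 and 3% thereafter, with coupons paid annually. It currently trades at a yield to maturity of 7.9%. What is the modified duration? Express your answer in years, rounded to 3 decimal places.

6.188 years

Periodic yield y = 0.079. First find Macaulay duration:
  t   CF        PV=CF/(1+0.079)^t    t·PV
  1       525.00       486.5616       486.5616
  2       525.00       450.9376       901.8751
  3       525.00       417.9217     1,253.7652
  4       300.00       221.3275       885.3102
  5       300.00       205.1228     1,025.6142
  6       300.00       190.1046     1,140.6275
  7       300.00       176.1859     1,233.3013
  8    10,300.00     5,606.1623    44,849.2985
  Σ                  7,754.3241    51,776.3537
P = 7,754.3241; Macaulay duration = 51,776.3537 / 7,754.3241 = 6.67709 years.
Modified duration = D_Mac / (1 + y) = 6.67709 / 1.079 = 6.18822 years.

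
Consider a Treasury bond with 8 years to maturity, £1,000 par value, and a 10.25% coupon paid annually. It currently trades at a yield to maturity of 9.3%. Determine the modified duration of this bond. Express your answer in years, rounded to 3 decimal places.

5.386 years

Periodic yield y = 0.093. First find Macaulay duration:
  t   CF        PV=CF/(1+0.093)^t    t·PV
  1       102.50        93.7786        93.7786
  2       102.50        85.7993       171.5985
  3       102.50        78.4989       235.4966
  4       102.50        71.8196       287.2786
  5       102.50        65.7087       328.5436
  6       102.50        60.1178       360.7066
  7       102.50        55.0025       385.0178
  8     1,102.50       541.2742     4,330.1934
  Σ                  1,051.9996     6,192.6137
P = 1,051.9996; Macaulay duration = 6,192.6137 / 1,051.9996 = 5.88652 years.
Modified duration = D_Mac / (1 + y) = 5.88652 / 1.093 = 5.38565 years.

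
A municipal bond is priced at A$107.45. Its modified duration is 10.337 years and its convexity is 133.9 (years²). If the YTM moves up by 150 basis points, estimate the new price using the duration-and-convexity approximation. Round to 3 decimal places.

Duration effect: -D_mod·Δy = -10.337 × (+0.015) = -0.155055
Convexity effect: ½·C·(Δy)² = 0.5 × 133.9 × (0.015)² = +0.01506375
ΔP/P ≈ -0.155055 + 0.01506375 = -0.13999125
New price ≈ 107.45 × (1 - 0.13999125) = 92.4079401875.

A$92.408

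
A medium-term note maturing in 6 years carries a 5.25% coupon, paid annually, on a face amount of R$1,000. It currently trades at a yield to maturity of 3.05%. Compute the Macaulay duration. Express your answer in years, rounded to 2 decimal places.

5.34 years

Periodic yield y = 0.0305. Discount each cash flow and weight by its year:
  t   CF        PV=CF/(1+0.0305)^t    t·PV
  1        52.50        50.9461        50.9461
  2        52.50        49.4383        98.8766
  3        52.50        47.9750       143.9251
  4        52.50        46.5551       186.2204
  5        52.50        45.1772       225.8860
  6     1,052.50       878.8892     5,273.3352
  Σ                  1,118.9810     5,979.1894
Price P = Σ PV = 1,118.9810.
Macaulay duration = Σ(t·PV) / P = 5,979.1894 / 1,118.9810 = 5.34342 years.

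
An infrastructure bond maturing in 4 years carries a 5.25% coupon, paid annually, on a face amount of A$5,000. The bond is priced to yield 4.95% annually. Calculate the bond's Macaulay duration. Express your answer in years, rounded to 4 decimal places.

Periodic yield y = 0.0495. Discount each cash flow and weight by its year:
  t   CF        PV=CF/(1+0.0495)^t    t·PV
  1       262.50       250.1191       250.1191
  2       262.50       238.3222       476.6443
  3       262.50       227.0816       681.2449
  4     5,262.50     4,337.7282    17,350.9129
  Σ                  5,053.2511    18,758.9211
Price P = Σ PV = 5,053.2511.
Macaulay duration = Σ(t·PV) / P = 18,758.9211 / 5,053.2511 = 3.71225 years.

3.7122 years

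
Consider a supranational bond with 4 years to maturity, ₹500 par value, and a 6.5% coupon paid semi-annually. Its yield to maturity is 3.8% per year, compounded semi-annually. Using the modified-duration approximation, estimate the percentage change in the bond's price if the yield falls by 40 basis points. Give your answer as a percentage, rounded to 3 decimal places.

+1.417%

Periodic yield y = 0.019. Modified duration first:
  t   CF        PV=CF/(1+0.019)^t    t·PV
  1        16.25        15.9470        15.9470
  2        16.25        15.6497        31.2993
  3        16.25        15.3579        46.0736
  4        16.25        15.0715        60.2860
  5        16.25        14.7905        73.9524
  6        16.25        14.5147        87.0882
  7        16.25        14.2441        99.7085
  8       516.25       444.0855     3,552.6840
  Σ                    549.6608     3,967.0391
P = 549.6608; D_Mac = 7.21725 half-year periods = 3.60862 yrs; D_mod = 3.60862/(1+0.019) = 3.54134 yrs.
ΔP/P ≈ -D_mod · Δy = -3.54134 × (-0.004) = +0.014165 = +1.4165%.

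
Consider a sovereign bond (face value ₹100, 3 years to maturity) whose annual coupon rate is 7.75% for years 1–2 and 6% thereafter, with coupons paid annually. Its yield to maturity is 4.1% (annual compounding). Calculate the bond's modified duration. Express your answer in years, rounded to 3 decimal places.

Periodic yield y = 0.041. First find Macaulay duration:
  t   CF        PV=CF/(1+0.041)^t    t·PV
  1         7.75         7.4448         7.4448
  2         7.75         7.1516        14.3031
  3       106.00        93.9623       281.8869
  Σ                    108.5586       303.6348
P = 108.5586; Macaulay duration = 303.6348 / 108.5586 = 2.79697 years.
Modified duration = D_Mac / (1 + y) = 2.79697 / 1.041 = 2.68681 years.

2.687 years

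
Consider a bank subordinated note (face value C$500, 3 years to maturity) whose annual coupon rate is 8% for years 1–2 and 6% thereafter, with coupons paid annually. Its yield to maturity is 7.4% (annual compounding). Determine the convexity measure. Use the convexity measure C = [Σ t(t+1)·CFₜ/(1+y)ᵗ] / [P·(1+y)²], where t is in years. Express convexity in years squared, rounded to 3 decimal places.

9.396

With y = 0.074:
  t   CF        PV=CF/(1+0.074)^t    t·PV        t(t+1)·PV
  1        40.00        37.2439        37.2439          74.4879
  2        40.00        34.6778        69.3556         208.0667
  3       530.00       427.8219     1,283.4657       5,133.8630
  Σ                    499.7437     1,390.0653       5,416.4176
P = 499.7437.
Convexity = Σ t(t+1)·PV / [P·(1+y)²] = 5,416.4176 / (499.7437 × 1.153476) = 9.39629.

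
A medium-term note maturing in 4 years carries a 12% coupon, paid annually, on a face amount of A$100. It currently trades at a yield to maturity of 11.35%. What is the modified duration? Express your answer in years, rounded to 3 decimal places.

Periodic yield y = 0.1135. First find Macaulay duration:
  t   CF        PV=CF/(1+0.1135)^t    t·PV
  1        12.00        10.7768        10.7768
  2        12.00         9.6783        19.3567
  3        12.00         8.6918        26.0755
  4       112.00        72.8546       291.4185
  Σ                    102.0016       347.6275
P = 102.0016; Macaulay duration = 347.6275 / 102.0016 = 3.40806 years.
Modified duration = D_Mac / (1 + y) = 3.40806 / 1.1135 = 3.06067 years.

3.061 years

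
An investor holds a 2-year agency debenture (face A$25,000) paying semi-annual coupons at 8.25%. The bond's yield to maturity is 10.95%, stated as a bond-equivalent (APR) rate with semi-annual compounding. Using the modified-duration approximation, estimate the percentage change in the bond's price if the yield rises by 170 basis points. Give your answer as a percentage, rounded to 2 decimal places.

-3.03%

Periodic yield y = 0.05475. Modified duration first:
  t   CF        PV=CF/(1+0.05475)^t    t·PV
  1     1,031.25       977.7198       977.7198
  2     1,031.25       926.9683     1,853.9366
  3     1,031.25       878.8512     2,636.5537
  4    26,031.25    21,032.7901    84,131.1602
  Σ                 23,816.3294    89,599.3704
P = 23,816.3294; D_Mac = 3.76210 half-year periods = 1.88105 yrs; D_mod = 1.88105/(1+0.05475) = 1.78341 yrs.
ΔP/P ≈ -D_mod · Δy = -1.78341 × (+0.017) = -0.030318 = -3.0318%.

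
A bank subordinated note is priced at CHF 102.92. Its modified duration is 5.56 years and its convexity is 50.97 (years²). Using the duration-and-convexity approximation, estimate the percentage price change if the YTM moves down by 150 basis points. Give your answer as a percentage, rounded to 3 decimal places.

Duration effect: -D_mod·Δy = -5.56 × (-0.015) = +0.083400
Convexity effect: ½·C·(Δy)² = 0.5 × 50.97 × (-0.015)² = +0.005734125
ΔP/P ≈ +0.083400 + 0.005734125 = +0.089134125
= +8.9134125%.

+8.913%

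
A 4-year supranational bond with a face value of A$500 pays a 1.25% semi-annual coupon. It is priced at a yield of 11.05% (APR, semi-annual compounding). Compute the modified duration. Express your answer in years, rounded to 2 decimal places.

Periodic yield y = 0.05525. First find Macaulay duration:
  t   CF        PV=CF/(1+0.05525)^t    t·PV
  1        3.125         2.9614         2.9614
  2        3.125         2.8063         5.6127
  3        3.125         2.6594         7.9782
  4        3.125         2.5202        10.0807
  5        3.125         2.3882        11.9411
  6        3.125         2.2632        13.5790
  7        3.125         2.1447        15.0128
  8      503.125       327.2149     2,617.7188
  Σ                    344.9582     2,684.8846
P = 344.9582; Macaulay duration = 2,684.8846 / 344.9582 = 7.78322 half-year periods = 3.89161 years.
Modified duration = D_Mac / (1 + y) = 3.89161 / 1.05525 = 3.68785 years.

3.69 years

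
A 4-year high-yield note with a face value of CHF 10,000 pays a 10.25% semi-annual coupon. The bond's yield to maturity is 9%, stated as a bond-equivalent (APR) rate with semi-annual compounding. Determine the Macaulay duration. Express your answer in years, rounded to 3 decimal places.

3.394 years

Periodic yield y = 0.045. Discount each cash flow and weight by its period:
  t   CF        PV=CF/(1+0.045)^t    t·PV
  1       512.50       490.4306       490.4306
  2       512.50       469.3116       938.6232
  3       512.50       449.1020     1,347.3060
  4       512.50       429.7627     1,719.0508
  5       512.50       411.2562     2,056.2808
  6       512.50       393.5466     2,361.2794
  7       512.50       376.5996     2,636.1971
  8    10,512.50     7,392.2336    59,137.8692
  Σ                 10,412.2429    70,687.0371
Price P = Σ PV = 10,412.2429.
Macaulay duration = Σ(t·PV) / P = 70,687.0371 / 10,412.2429 = 6.78884 half-year periods.
In years: 6.78884 / 2 = 3.39442 years.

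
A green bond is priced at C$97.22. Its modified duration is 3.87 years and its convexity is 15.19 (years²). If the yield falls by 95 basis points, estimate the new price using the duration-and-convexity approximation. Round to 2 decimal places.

C$100.86

Duration effect: -D_mod·Δy = -3.87 × (-0.0095) = +0.036765
Convexity effect: ½·C·(Δy)² = 0.5 × 15.19 × (-0.0095)² = +0.00068544875
ΔP/P ≈ +0.036765 + 0.00068544875 = +0.03745044875
New price ≈ 97.22 × (1 + 0.03745044875) = 100.860932627475.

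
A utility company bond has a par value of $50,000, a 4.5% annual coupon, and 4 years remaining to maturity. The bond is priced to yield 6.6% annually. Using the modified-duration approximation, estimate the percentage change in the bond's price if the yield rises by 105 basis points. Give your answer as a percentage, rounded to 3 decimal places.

Periodic yield y = 0.066. Modified duration first:
  t   CF        PV=CF/(1+0.066)^t    t·PV
  1     2,250.00     2,110.6942     2,110.6942
  2     2,250.00     1,980.0133     3,960.0266
  3     2,250.00     1,857.4234     5,572.2701
  4    52,250.00    40,462.9438   161,851.7753
  Σ                 46,411.0747   173,494.7662
P = 46,411.0747; D_Mac = 3.73822 yrs; D_mod = 3.73822/(1+0.066) = 3.50677 yrs.
ΔP/P ≈ -D_mod · Δy = -3.50677 × (+0.0105) = -0.036821 = -3.6821%.

-3.682%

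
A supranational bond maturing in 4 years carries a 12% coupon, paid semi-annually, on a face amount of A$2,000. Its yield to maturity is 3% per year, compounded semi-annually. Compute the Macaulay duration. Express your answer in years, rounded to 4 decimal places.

3.3989 years

Periodic yield y = 0.015. Discount each cash flow and weight by its period:
  t   CF        PV=CF/(1+0.015)^t    t·PV
  1       120.00       118.2266       118.2266
  2       120.00       116.4794       232.9588
  3       120.00       114.7580       344.2741
  4       120.00       113.0621       452.2484
  5       120.00       111.3912       556.9562
  6       120.00       109.7451       658.4704
  7       120.00       108.1232       756.8625
  8     2,120.00     1,881.9476    15,055.5807
  Σ                  2,673.7333    18,175.5777
Price P = Σ PV = 2,673.7333.
Macaulay duration = Σ(t·PV) / P = 18,175.5777 / 2,673.7333 = 6.79783 half-year periods.
In years: 6.79783 / 2 = 3.39891 years.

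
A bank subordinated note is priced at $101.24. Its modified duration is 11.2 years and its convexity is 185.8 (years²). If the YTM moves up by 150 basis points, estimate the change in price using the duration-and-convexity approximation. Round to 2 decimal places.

Duration effect: -D_mod·Δy = -11.2 × (+0.015) = -0.168000
Convexity effect: ½·C·(Δy)² = 0.5 × 185.8 × (0.015)² = +0.0209025
ΔP/P ≈ -0.168000 + 0.0209025 = -0.1470975
ΔP ≈ 101.24 × (-0.1470975) = -14.8921509.

-$14.89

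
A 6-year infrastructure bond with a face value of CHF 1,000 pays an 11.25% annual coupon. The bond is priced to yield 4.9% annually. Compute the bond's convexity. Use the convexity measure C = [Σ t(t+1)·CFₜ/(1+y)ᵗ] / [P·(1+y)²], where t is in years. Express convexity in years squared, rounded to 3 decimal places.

With y = 0.049:
  t   CF        PV=CF/(1+0.049)^t    t·PV        t(t+1)·PV
  1       112.50       107.2450       107.2450         214.4900
  2       112.50       102.2355       204.4709         613.4127
  3       112.50        97.4599       292.3798       1,169.5191
  4       112.50        92.9075       371.6298       1,858.1491
  5       112.50        88.5676       442.8382       2,657.0293
  6     1,112.50       834.9243     5,009.5457      35,066.8197
  Σ                  1,323.3398     6,428.1094      41,579.4199
P = 1,323.3398.
Convexity = Σ t(t+1)·PV / [P·(1+y)²] = 41,579.4199 / (1,323.3398 × 1.100401) = 28.55329.

28.553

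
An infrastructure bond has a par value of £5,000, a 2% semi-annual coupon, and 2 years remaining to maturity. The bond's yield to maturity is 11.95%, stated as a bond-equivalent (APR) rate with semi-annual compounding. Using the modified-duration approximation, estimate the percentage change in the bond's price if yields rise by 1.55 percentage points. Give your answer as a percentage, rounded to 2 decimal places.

-2.88%

Periodic yield y = 0.05975. Modified duration first:
  t   CF        PV=CF/(1+0.05975)^t    t·PV
  1        50.00        47.1809        47.1809
  2        50.00        44.5208        89.0416
  3        50.00        42.0107       126.0320
  4     5,050.00     4,003.8489    16,015.3955
  Σ                  4,137.5613    16,277.6501
P = 4,137.5613; D_Mac = 3.93412 half-year periods = 1.96706 yrs; D_mod = 1.96706/(1+0.05975) = 1.85615 yrs.
ΔP/P ≈ -D_mod · Δy = -1.85615 × (+0.0155) = -0.028770 = -2.8770%.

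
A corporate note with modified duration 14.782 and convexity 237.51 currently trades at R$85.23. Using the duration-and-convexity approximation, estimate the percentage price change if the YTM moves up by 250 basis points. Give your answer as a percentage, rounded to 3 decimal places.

-29.533%

Duration effect: -D_mod·Δy = -14.782 × (+0.025) = -0.369550
Convexity effect: ½·C·(Δy)² = 0.5 × 237.51 × (0.025)² = +0.074221875
ΔP/P ≈ -0.369550 + 0.074221875 = -0.295328125
= -29.5328125%.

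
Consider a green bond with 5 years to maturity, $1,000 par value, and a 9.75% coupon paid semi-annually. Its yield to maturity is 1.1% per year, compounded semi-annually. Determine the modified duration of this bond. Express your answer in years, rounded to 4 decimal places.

Periodic yield y = 0.0055. First find Macaulay duration:
  t   CF        PV=CF/(1+0.0055)^t    t·PV
  1        48.75        48.4833        48.4833
  2        48.75        48.2181        96.4363
  3        48.75        47.9544       143.8632
  4        48.75        47.6921       190.7683
  5        48.75        47.4312       237.1561
  6        48.75        47.1718       283.0306
  7        48.75        46.9137       328.3962
  8        48.75        46.6571       373.2570
  9        48.75        46.4019       417.6173
  10    1,048.75       992.7759     9,927.7590
  Σ                  1,419.6996    12,046.7673
P = 1,419.6996; Macaulay duration = 12,046.7673 / 1,419.6996 = 8.48543 half-year periods = 4.24272 years.
Modified duration = D_Mac / (1 + y) = 4.24272 / 1.0055 = 4.21951 years.

4.2195 years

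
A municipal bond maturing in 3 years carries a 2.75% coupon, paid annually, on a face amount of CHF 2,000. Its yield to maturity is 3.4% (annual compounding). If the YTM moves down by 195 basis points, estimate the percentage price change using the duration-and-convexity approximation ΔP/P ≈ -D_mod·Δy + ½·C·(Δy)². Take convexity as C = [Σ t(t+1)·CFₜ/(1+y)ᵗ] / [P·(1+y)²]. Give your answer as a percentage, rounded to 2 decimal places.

+5.71%

With y = 0.034:
  t   CF        PV=CF/(1+0.034)^t    t·PV        t(t+1)·PV
  1        55.00        53.1915        53.1915         106.3830
  2        55.00        51.4424       102.8849         308.6547
  3     2,055.00     1,858.8751     5,576.6253      22,306.5012
  Σ                  1,963.5090     5,732.7017      22,721.5389
P = 1,963.5090; D_Mac = 2.91962 yrs; D_mod = 2.82362 yrs; C = 10.82340.
Duration effect: -2.82362 × (-0.0195) = +0.055061
Convexity effect: 0.5 × 10.82340 × (-0.0195)² = +0.0020578
ΔP/P ≈ +0.055061 + 0.0020578 = +0.057118 = +5.7118%.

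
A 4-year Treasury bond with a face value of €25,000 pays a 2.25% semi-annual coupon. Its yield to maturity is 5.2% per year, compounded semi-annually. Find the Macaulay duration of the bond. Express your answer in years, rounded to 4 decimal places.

3.8368 years

Periodic yield y = 0.026. Discount each cash flow and weight by its period:
  t   CF        PV=CF/(1+0.026)^t    t·PV
  1       281.25       274.1228       274.1228
  2       281.25       267.1762       534.3525
  3       281.25       260.4057       781.2170
  4       281.25       253.8067     1,015.2268
  5       281.25       247.3750     1,236.8748
  6       281.25       241.1062     1,446.6372
  7       281.25       234.9963     1,644.9740
  8    25,281.25    20,588.2606   164,706.0849
  Σ                 22,367.2495   171,639.4900
Price P = Σ PV = 22,367.2495.
Macaulay duration = Σ(t·PV) / P = 171,639.4900 / 22,367.2495 = 7.67370 half-year periods.
In years: 7.67370 / 2 = 3.83685 years.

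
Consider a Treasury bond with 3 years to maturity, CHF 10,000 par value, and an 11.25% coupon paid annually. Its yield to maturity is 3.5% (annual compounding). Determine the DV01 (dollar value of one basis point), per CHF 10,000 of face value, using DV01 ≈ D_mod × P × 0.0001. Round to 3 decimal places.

CHF 3.216

Periodic yield y = 0.035.
  t   CF        PV=CF/(1+0.035)^t    t·PV
  1     1,125.00     1,086.9565     1,086.9565
  2     1,125.00     1,050.1995     2,100.3991
  3    11,125.00    10,034.1126    30,102.3378
  Σ                 12,171.2687    33,289.6934
P = 12,171.2687; D_Mac = 2.73510 yrs; D_mod = 2.64261 yrs.
DV01 ≈ 2.64261 × 12,171.2687 × 0.0001 = 3.216395.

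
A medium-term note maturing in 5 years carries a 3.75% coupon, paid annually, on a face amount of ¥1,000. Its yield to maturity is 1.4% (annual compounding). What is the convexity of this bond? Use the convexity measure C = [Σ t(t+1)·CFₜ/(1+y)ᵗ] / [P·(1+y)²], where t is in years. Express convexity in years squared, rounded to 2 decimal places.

26.63

With y = 0.014:
  t   CF        PV=CF/(1+0.014)^t    t·PV        t(t+1)·PV
  1        37.50        36.9822        36.9822          73.9645
  2        37.50        36.4716        72.9433         218.8299
  3        37.50        35.9681       107.9043         431.6171
  4        37.50        35.4715       141.8860         709.4298
  5     1,037.50       967.8283     4,839.1416      29,034.8499
  Σ                  1,112.7218     5,198.8574      30,468.6912
P = 1,112.7218.
Convexity = Σ t(t+1)·PV / [P·(1+y)²] = 30,468.6912 / (1,112.7218 × 1.028196) = 26.63123.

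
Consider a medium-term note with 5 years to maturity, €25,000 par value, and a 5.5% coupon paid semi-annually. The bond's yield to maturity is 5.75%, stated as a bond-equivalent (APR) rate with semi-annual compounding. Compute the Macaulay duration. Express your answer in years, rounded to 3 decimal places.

Periodic yield y = 0.02875. Discount each cash flow and weight by its period:
  t   CF        PV=CF/(1+0.02875)^t    t·PV
  1       687.50       668.2868       668.2868
  2       687.50       649.6105     1,299.2209
  3       687.50       631.4561     1,894.3683
  4       687.50       613.8091     2,455.2363
  5       687.50       596.6552     2,983.2762
  6       687.50       579.9808     3,479.8848
  7       687.50       563.7723     3,946.4064
  8       687.50       548.0169     4,384.1348
  9       687.50       532.7017     4,794.3151
  10   25,687.50    19,347.4333   193,474.3325
  Σ                 24,731.7226   219,379.4621
Price P = Σ PV = 24,731.7226.
Macaulay duration = Σ(t·PV) / P = 219,379.4621 / 24,731.7226 = 8.87037 half-year periods.
In years: 8.87037 / 2 = 4.43518 years.

4.435 years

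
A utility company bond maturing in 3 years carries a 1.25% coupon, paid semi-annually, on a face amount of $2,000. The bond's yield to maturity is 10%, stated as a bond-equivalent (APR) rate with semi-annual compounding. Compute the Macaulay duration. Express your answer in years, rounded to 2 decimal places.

2.95 years

Periodic yield y = 0.05. Discount each cash flow and weight by its period:
  t   CF        PV=CF/(1+0.05)^t    t·PV
  1        12.50        11.9048        11.9048
  2        12.50        11.3379        22.6757
  3        12.50        10.7980        32.3939
  4        12.50        10.2838        41.1351
  5        12.50         9.7941        48.9704
  6     2,012.50     1,501.7585     9,010.5509
  Σ                  1,555.8769     9,167.6308
Price P = Σ PV = 1,555.8769.
Macaulay duration = Σ(t·PV) / P = 9,167.6308 / 1,555.8769 = 5.89226 half-year periods.
In years: 5.89226 / 2 = 2.94613 years.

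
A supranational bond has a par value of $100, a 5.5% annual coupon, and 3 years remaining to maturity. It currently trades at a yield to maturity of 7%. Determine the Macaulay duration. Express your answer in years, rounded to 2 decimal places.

Periodic yield y = 0.07. Discount each cash flow and weight by its year:
  t   CF        PV=CF/(1+0.07)^t    t·PV
  1         5.50         5.1402         5.1402
  2         5.50         4.8039         9.6078
  3       105.50        86.1194       258.3583
  Σ                     96.0635       273.1063
Price P = Σ PV = 96.0635.
Macaulay duration = Σ(t·PV) / P = 273.1063 / 96.0635 = 2.84298 years.

2.84 years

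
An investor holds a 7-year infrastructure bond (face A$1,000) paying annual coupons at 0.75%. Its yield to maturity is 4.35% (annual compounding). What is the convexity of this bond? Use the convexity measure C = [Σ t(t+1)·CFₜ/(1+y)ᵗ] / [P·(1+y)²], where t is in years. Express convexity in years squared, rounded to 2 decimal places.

49.69

With y = 0.0435:
  t   CF        PV=CF/(1+0.0435)^t    t·PV        t(t+1)·PV
  1         7.50         7.1874         7.1874          14.3747
  2         7.50         6.8877        13.7755          41.3264
  3         7.50         6.6006        19.8018          79.2073
  4         7.50         6.3255        25.3018         126.5090
  5         7.50         6.0618        30.3088         181.8529
  6         7.50         5.8091        34.8544         243.9809
  7     1,007.50       747.8214     5,234.7497      41,877.9976
  Σ                    786.6934     5,365.9794      42,565.2488
P = 786.6934.
Convexity = Σ t(t+1)·PV / [P·(1+y)²] = 42,565.2488 / (786.6934 × 1.088892) = 49.68952.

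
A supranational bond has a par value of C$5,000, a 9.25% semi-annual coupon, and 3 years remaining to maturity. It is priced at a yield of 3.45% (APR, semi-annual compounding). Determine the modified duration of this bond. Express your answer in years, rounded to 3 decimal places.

2.668 years

Periodic yield y = 0.01725. First find Macaulay duration:
  t   CF        PV=CF/(1+0.01725)^t    t·PV
  1       231.25       227.3286       227.3286
  2       231.25       223.4737       446.9473
  3       231.25       219.6841       659.0523
  4       231.25       215.9588       863.8353
  5       231.25       212.2967     1,061.4835
  6     5,231.25     4,721.0574    28,326.3446
  Σ                  5,819.7993    31,584.9917
P = 5,819.7993; Macaulay duration = 31,584.9917 / 5,819.7993 = 5.42716 half-year periods = 2.71358 years.
Modified duration = D_Mac / (1 + y) = 2.71358 / 1.01725 = 2.66757 years.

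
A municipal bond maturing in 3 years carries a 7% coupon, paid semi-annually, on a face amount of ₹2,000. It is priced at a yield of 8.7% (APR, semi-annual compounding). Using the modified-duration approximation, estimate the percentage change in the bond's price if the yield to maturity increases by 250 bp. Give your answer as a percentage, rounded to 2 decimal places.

-6.59%

Periodic yield y = 0.0435. Modified duration first:
  t   CF        PV=CF/(1+0.0435)^t    t·PV
  1        70.00        67.0819        67.0819
  2        70.00        64.2855       128.5710
  3        70.00        61.6057       184.8170
  4        70.00        59.0375       236.1501
  5        70.00        56.5765       282.8823
  6     2,070.00     1,603.3031     9,619.8184
  Σ                  1,911.8902    10,519.3209
P = 1,911.8902; D_Mac = 5.50205 half-year periods = 2.75103 yrs; D_mod = 2.75103/(1+0.0435) = 2.63635 yrs.
ΔP/P ≈ -D_mod · Δy = -2.63635 × (+0.025) = -0.065909 = -6.5909%.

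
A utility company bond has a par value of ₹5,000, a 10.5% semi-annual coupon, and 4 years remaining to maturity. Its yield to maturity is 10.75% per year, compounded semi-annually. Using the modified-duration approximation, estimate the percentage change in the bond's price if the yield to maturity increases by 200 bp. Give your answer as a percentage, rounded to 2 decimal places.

-6.39%

Periodic yield y = 0.05375. Modified duration first:
  t   CF        PV=CF/(1+0.05375)^t    t·PV
  1       262.50       249.1103       249.1103
  2       262.50       236.4036       472.8073
  3       262.50       224.3451       673.0352
  4       262.50       212.9016       851.6065
  5       262.50       202.0419     1,010.2093
  6       262.50       191.7361     1,150.4163
  7       262.50       181.9559     1,273.6915
  8     5,262.50     3,461.7158    27,693.7262
  Σ                  4,960.2103    33,374.6026
P = 4,960.2103; D_Mac = 6.72847 half-year periods = 3.36423 yrs; D_mod = 3.36423/(1+0.05375) = 3.19263 yrs.
ΔP/P ≈ -D_mod · Δy = -3.19263 × (+0.02) = -0.063853 = -6.3853%.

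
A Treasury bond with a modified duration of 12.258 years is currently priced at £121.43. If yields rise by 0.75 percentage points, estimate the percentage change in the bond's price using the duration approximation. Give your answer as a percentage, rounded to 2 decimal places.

-9.19%

Duration approximation: ΔP/P ≈ -D_mod · Δy = -12.258 × (+0.0075) = -0.091935.
As a percentage: -9.1935%.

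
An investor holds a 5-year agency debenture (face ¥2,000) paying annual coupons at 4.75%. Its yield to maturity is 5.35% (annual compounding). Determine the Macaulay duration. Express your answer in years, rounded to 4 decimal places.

Periodic yield y = 0.0535. Discount each cash flow and weight by its year:
  t   CF        PV=CF/(1+0.0535)^t    t·PV
  1        95.00        90.1756        90.1756
  2        95.00        85.5962       171.1924
  3        95.00        81.2494       243.7481
  4        95.00        77.1233       308.4931
  5     2,095.00     1,614.4007     8,072.0033
  Σ                  1,948.5451     8,885.6125
Price P = Σ PV = 1,948.5451.
Macaulay duration = Σ(t·PV) / P = 8,885.6125 / 1,948.5451 = 4.56013 years.

4.5601 years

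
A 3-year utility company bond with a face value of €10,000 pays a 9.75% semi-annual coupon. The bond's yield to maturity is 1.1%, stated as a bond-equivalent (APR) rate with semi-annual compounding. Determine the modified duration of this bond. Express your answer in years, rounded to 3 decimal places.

2.697 years

Periodic yield y = 0.0055. First find Macaulay duration:
  t   CF        PV=CF/(1+0.0055)^t    t·PV
  1       487.50       484.8334       484.8334
  2       487.50       482.1814       964.3628
  3       487.50       479.5439     1,438.6318
  4       487.50       476.9209     1,907.6834
  5       487.50       474.3121     2,371.5607
  6    10,487.50    10,147.9782    60,887.8690
  Σ                 12,545.7699    68,054.9412
P = 12,545.7699; Macaulay duration = 68,054.9412 / 12,545.7699 = 5.42453 half-year periods = 2.71227 years.
Modified duration = D_Mac / (1 + y) = 2.71227 / 1.0055 = 2.69743 years.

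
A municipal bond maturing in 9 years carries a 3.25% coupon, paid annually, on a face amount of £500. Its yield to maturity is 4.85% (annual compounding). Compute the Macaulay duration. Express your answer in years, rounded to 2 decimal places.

Periodic yield y = 0.0485. Discount each cash flow and weight by its year:
  t   CF        PV=CF/(1+0.0485)^t    t·PV
  1        16.25        15.4983        15.4983
  2        16.25        14.7814        29.5629
  3        16.25        14.0977        42.2931
  4        16.25        13.4456        53.7823
  5        16.25        12.8236        64.1182
  6        16.25        12.2305        73.3828
  7        16.25        11.6647        81.6530
  8        16.25        11.1252        89.0012
  9       516.25       337.0887     3,033.7980
  Σ                    442.7557     3,483.0898
Price P = Σ PV = 442.7557.
Macaulay duration = Σ(t·PV) / P = 3,483.0898 / 442.7557 = 7.86684 years.

7.87 years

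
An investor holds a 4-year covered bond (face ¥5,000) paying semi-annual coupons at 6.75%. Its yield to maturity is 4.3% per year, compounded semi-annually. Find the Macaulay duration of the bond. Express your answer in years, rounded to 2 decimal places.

3.59 years

Periodic yield y = 0.0215. Discount each cash flow and weight by its period:
  t   CF        PV=CF/(1+0.0215)^t    t·PV
  1       168.75       165.1982       165.1982
  2       168.75       161.7212       323.4425
  3       168.75       158.3174       474.9522
  4       168.75       154.9852       619.9409
  5       168.75       151.7232       758.6159
  6       168.75       148.5298       891.1787
  7       168.75       145.4036     1,017.8253
  8     5,168.75     4,359.9204    34,879.3631
  Σ                  5,445.7991    39,130.5168
Price P = Σ PV = 5,445.7991.
Macaulay duration = Σ(t·PV) / P = 39,130.5168 / 5,445.7991 = 7.18545 half-year periods.
In years: 7.18545 / 2 = 3.59272 years.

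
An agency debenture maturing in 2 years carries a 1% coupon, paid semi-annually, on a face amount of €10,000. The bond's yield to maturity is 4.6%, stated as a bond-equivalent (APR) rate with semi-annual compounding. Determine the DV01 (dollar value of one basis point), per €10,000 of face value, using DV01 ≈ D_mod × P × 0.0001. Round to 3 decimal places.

Periodic yield y = 0.023.
  t   CF        PV=CF/(1+0.023)^t    t·PV
  1        50.00        48.8759        48.8759
  2        50.00        47.7770        95.5540
  3        50.00        46.7028       140.1085
  4    10,050.00     9,176.2139    36,704.8555
  Σ                  9,319.5695    36,989.3937
P = 9,319.5695; D_Mac = 3.96900 half-year periods = 1.98450 yrs; D_mod = 1.93988 yrs.
DV01 ≈ 1.93988 × 9,319.5695 × 0.0001 = 1.807888.

€1.808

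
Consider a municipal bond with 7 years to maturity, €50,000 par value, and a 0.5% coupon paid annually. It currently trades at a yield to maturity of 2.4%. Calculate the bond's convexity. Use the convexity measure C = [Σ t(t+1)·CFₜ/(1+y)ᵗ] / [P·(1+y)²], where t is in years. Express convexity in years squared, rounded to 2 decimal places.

With y = 0.024:
  t   CF        PV=CF/(1+0.024)^t    t·PV        t(t+1)·PV
  1       250.00       244.1406       244.1406         488.2812
  2       250.00       238.4186       476.8372       1,430.5115
  3       250.00       232.8306       698.4919       2,793.9677
  4       250.00       227.3737       909.4947       4,547.4735
  5       250.00       222.0446     1,110.2230       6,661.3381
  6       250.00       216.8404     1,301.0426       9,107.2982
  7    50,250.00    42,563.4056   297,943.8392   2,383,550.7136
  Σ                 43,945.0542   302,684.0692   2,408,579.5839
P = 43,945.0542.
Convexity = Σ t(t+1)·PV / [P·(1+y)²] = 2,408,579.5839 / (43,945.0542 × 1.048576) = 52.26983.

52.27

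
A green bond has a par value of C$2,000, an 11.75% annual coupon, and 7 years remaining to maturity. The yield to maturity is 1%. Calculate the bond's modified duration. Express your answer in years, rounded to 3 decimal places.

Periodic yield y = 0.01. First find Macaulay duration:
  t   CF        PV=CF/(1+0.01)^t    t·PV
  1       235.00       232.6733       232.6733
  2       235.00       230.3696       460.7391
  3       235.00       228.0887       684.2661
  4       235.00       225.8304       903.3215
  5       235.00       223.5944     1,117.9722
  6       235.00       221.3806     1,328.2838
  7     2,235.00     2,084.6249    14,592.3740
  Σ                  3,446.5618    19,319.6299
P = 3,446.5618; Macaulay duration = 19,319.6299 / 3,446.5618 = 5.60548 years.
Modified duration = D_Mac / (1 + y) = 5.60548 / 1.01 = 5.54998 years.

5.550 years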